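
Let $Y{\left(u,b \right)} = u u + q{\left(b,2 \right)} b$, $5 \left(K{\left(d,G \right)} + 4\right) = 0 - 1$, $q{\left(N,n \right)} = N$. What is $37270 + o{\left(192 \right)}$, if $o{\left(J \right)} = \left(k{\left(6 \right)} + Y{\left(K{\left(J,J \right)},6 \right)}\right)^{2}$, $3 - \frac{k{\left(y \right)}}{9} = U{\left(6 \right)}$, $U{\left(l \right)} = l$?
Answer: $\frac{23737306}{625} \approx 37980.0$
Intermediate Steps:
$K{\left(d,G \right)} = - \frac{21}{5}$ ($K{\left(d,G \right)} = -4 + \frac{0 - 1}{5} = -4 + \frac{1}{5} \left(-1\right) = -4 - \frac{1}{5} = - \frac{21}{5}$)
$k{\left(y \right)} = -27$ ($k{\left(y \right)} = 27 - 54 = -27$)
$Y{\left(u,b \right)} = b^{2} + u^{2}$ ($Y{\left(u,b \right)} = u u + b b = u^{2} + b^{2} = b^{2} + u^{2}$)
$o{\left(J \right)} = \frac{443556}{625}$ ($o{\left(J \right)} = \left(-27 + \left(6^{2} + \left(- \frac{21}{5}\right)^{2}\right)\right)^{2} = \left(-27 + \left(36 + \frac{441}{25}\right)\right)^{2} = \left(-27 + \frac{1341}{25}\right)^{2} = \left(\frac{666}{25}\right)^{2} = \frac{443556}{625}$)
$37270 + o{\left(192 \right)} = 37270 + \frac{443556}{625} = \frac{23737306}{625}$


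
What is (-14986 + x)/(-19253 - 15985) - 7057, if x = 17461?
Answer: -82892347/11746 ≈ -7057.1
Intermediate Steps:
(-14986 + x)/(-19253 - 15985) - 7057 = (-14986 + 17461)/(-19253 - 15985) - 7057 = 2475/(-35238) - 7057 = 2475*(-1/35238) - 7057 = -825/11746 - 7057 = -82892347/11746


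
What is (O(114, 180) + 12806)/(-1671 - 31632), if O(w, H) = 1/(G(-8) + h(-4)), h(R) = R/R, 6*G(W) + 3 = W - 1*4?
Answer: -38416/99909 ≈ -0.38451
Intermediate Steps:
G(W) = -7/6 + W/6 (G(W) = -1/2 + (W - 1*4)/6 = -1/2 + (W - 4)/6 = -1/2 + (-4 + W)/6 = -1/2 + (-2/3 + W/6) = -7/6 + W/6)
h(R) = 1
O(w, H) = -2/3 (O(w, H) = 1/((-7/6 + (1/6)*(-8)) + 1) = 1/((-7/6 - 4/3) + 1) = 1/(-5/2 + 1) = 1/(-3/2) = -2/3)
(O(114, 180) + 12806)/(-1671 - 31632) = (-2/3 + 12806)/(-1671 - 31632) = (38416/3)/(-33303) = (38416/3)*(-1/33303) = -38416/99909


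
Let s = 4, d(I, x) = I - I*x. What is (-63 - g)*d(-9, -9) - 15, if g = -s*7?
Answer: 3135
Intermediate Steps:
d(I, x) = I - I*x
g = -28 (g = -4*7 = -1*28 = -28)
(-63 - g)*d(-9, -9) - 15 = (-63 - 1*(-28))*(-9*(1 - 1*(-9))) - 15 = (-63 + 28)*(-9*(1 + 9)) - 15 = -(-315)*10 - 15 = -35*(-90) - 15 = 3150 - 15 = 3135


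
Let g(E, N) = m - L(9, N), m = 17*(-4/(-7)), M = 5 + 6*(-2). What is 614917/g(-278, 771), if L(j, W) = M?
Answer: 4304419/117 ≈ 36790.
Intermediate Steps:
M = -7 (M = 5 - 12 = -7)
L(j, W) = -7
m = 68/7 (m = 17*(-4*(-⅐)) = 17*(4/7) = 68/7 ≈ 9.7143)
g(E, N) = 117/7 (g(E, N) = 68/7 - 1*(-7) = 68/7 + 7 = 117/7)
614917/g(-278, 771) = 614917/(117/7) = 614917*(7/117) = 4304419/117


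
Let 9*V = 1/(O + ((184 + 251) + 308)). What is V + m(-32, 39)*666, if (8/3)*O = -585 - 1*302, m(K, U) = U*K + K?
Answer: -25188226552/29547 ≈ -8.5248e+5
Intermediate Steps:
m(K, U) = K + K*U (m(K, U) = K*U + K = K + K*U)
O = -2661/8 (O = 3*(-585 - 1*302)/8 = 3*(-585 - 302)/8 = (3/8)*(-887) = -2661/8 ≈ -332.63)
V = 8/29547 (V = 1/(9*(-2661/8 + ((184 + 251) + 308))) = 1/(9*(-2661/8 + (435 + 308))) = 1/(9*(-2661/8 + 743)) = 1/(9*(3283/8)) = (1/9)*(8/3283) = 8/29547 ≈ 0.00027076)
V + m(-32, 39)*666 = 8/29547 - 32*(1 + 39)*666 = 8/29547 - 32*40*666 = 8/29547 - 1280*666 = 8/29547 - 852480 = -25188226552/29547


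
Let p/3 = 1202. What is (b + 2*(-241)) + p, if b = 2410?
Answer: 5534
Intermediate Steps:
p = 3606 (p = 3*1202 = 3606)
(b + 2*(-241)) + p = (2410 + 2*(-241)) + 3606 = (2410 - 482) + 3606 = 1928 + 3606 = 5534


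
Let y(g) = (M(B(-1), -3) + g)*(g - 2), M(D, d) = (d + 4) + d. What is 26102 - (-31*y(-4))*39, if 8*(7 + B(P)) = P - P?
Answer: 69626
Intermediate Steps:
B(P) = -7 (B(P) = -7 + (P - P)/8 = -7 + (1/8)*0 = -7 + 0 = -7)
M(D, d) = 4 + 2*d (M(D, d) = (4 + d) + d = 4 + 2*d)
y(g) = (-2 + g)**2 (y(g) = ((4 + 2*(-3)) + g)*(g - 2) = ((4 - 6) + g)*(-2 + g) = (-2 + g)*(-2 + g) = (-2 + g)**2)
26102 - (-31*y(-4))*39 = 26102 - (-31*(4 + (-4)**2 - 4*(-4)))*39 = 26102 - (-31*(4 + 16 + 16))*39 = 26102 - (-31*36)*39 = 26102 - (-1116)*39 = 26102 - 1*(-43524) = 26102 + 43524 = 69626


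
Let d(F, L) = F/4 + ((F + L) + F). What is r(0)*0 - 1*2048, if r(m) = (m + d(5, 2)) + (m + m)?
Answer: -2048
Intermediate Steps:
d(F, L) = L + 9*F/4 (d(F, L) = F/4 + (L + 2*F) = L + 9*F/4)
r(m) = 53/4 + 3*m (r(m) = (m + (2 + (9/4)*5)) + (m + m) = (m + (2 + 45/4)) + 2*m = (m + 53/4) + 2*m = (53/4 + m) + 2*m = 53/4 + 3*m)
r(0)*0 - 1*2048 = (53/4 + 3*0)*0 - 1*2048 = (53/4 + 0)*0 - 2048 = (53/4)*0 - 2048 = 0 - 2048 = -2048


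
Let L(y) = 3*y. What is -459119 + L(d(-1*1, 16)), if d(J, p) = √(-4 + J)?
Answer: -459119 + 3*I*√5 ≈ -4.5912e+5 + 6.7082*I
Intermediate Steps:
-459119 + L(d(-1*1, 16)) = -459119 + 3*√(-4 - 1*1) = -459119 + 3*√(-4 - 1) = -459119 + 3*√(-5) = -459119 + 3*(I*√5) = -459119 + 3*I*√5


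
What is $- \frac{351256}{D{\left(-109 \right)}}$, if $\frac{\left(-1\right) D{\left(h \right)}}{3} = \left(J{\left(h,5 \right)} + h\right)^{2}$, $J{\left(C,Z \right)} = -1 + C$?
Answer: $\frac{351256}{143883} \approx 2.4413$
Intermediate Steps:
$D{\left(h \right)} = - 3 \left(-1 + 2 h\right)^{2}$ ($D{\left(h \right)} = - 3 \left(\left(-1 + h\right) + h\right)^{2} = - 3 \left(-1 + 2 h\right)^{2}$)
$- \frac{351256}{D{\left(-109 \right)}} = - \frac{351256}{\left(-3\right) \left(-1 + 2 \left(-109\right)\right)^{2}} = - \frac{351256}{\left(-3\right) \left(-1 - 218\right)^{2}} = - \frac{351256}{\left(-3\right) \left(-219\right)^{2}} = - \frac{351256}{\left(-3\right) 47961} = - \frac{351256}{-143883} = \left(-351256\right) \left(- \frac{1}{143883}\right) = \frac{351256}{143883}$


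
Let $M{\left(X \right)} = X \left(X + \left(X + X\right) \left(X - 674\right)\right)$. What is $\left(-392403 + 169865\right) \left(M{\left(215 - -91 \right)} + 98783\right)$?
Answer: $15293629632226$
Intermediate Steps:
$M{\left(X \right)} = X \left(X + 2 X \left(-674 + X\right)\right)$
$\left(-392403 + 169865\right) \left(M{\left(215 - -91 \right)} + 98783\right) = \left(-392403 + 169865\right) \left(\left(215 - -91\right)^{2} \left(-1347 + 2 \left(215 - -91\right)\right) + 98783\right) = - 222538 \left(\left(215 + 91\right)^{2} \left(-1347 + 2 \left(215 + 91\right)\right) + 98783\right) = - 222538 \left(306^{2} \left(-1347 + 2 \cdot 306\right) + 98783\right) = - 222538 \left(93636 \left(-1347 + 612\right) + 98783\right) = - 222538 \left(93636 \left(-735\right) + 98783\right) = - 222538 \left(-68822460 + 98783\right) = \left(-222538\right) \left(-68723677\right) = 15293629632226$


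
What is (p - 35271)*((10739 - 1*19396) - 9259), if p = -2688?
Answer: 680073444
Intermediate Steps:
(p - 35271)*((10739 - 1*19396) - 9259) = (-2688 - 35271)*((10739 - 1*19396) - 9259) = -37959*((10739 - 19396) - 9259) = -37959*(-8657 - 9259) = -37959*(-17916) = 680073444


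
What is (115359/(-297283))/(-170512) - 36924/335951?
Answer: -267378654277785/2432780474775728 ≈ -0.10991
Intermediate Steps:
(115359/(-297283))/(-170512) - 36924/335951 = (115359*(-1/297283))*(-1/170512) - 36924*1/335951 = -115359/297283*(-1/170512) - 36924/335951 = 115359/50690318896 - 36924/335951 = -267378654277785/2432780474775728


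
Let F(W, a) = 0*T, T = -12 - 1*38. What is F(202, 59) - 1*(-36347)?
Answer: 36347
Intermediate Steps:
T = -50 (T = -12 - 38 = -50)
F(W, a) = 0 (F(W, a) = 0*(-50) = 0)
F(202, 59) - 1*(-36347) = 0 - 1*(-36347) = 0 + 36347 = 36347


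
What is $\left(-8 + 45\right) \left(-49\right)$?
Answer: $-1813$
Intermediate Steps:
$\left(-8 + 45\right) \left(-49\right) = 37 \left(-49\right) = -1813$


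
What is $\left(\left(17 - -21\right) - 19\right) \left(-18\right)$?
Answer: $-342$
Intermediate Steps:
$\left(\left(17 - -21\right) - 19\right) \left(-18\right) = \left(\left(17 + 21\right) - 19\right) \left(-18\right) = \left(38 - 19\right) \left(-18\right) = 19 \left(-18\right) = -342$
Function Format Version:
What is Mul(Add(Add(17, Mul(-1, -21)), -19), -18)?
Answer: -342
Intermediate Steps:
Mul(Add(Add(17, Mul(-1, -21)), -19), -18) = Mul(Add(Add(17, 21), -19), -18) = Mul(Add(38, -19), -18) = Mul(19, -18) = -342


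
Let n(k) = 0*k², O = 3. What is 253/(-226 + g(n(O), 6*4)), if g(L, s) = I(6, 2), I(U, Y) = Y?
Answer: -253/224 ≈ -1.1295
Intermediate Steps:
n(k) = 0
g(L, s) = 2
253/(-226 + g(n(O), 6*4)) = 253/(-226 + 2) = 253/(-224) = -1/224*253 = -253/224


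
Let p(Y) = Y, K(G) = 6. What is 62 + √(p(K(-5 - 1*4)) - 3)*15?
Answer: 62 + 15*√3 ≈ 87.981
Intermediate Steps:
62 + √(p(K(-5 - 1*4)) - 3)*15 = 62 + √(6 - 3)*15 = 62 + √3*15 = 62 + 15*√3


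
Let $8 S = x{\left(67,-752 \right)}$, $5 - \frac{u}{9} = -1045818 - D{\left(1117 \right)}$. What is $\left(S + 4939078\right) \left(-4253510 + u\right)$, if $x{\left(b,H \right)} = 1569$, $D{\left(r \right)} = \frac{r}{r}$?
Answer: $\frac{101925003676429}{4} \approx 2.5481 \cdot 10^{13}$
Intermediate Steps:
$D{\left(r \right)} = 1$
$u = 9412416$ ($u = 45 - 9 \left(-1045818 - 1\right) = 45 - -9412371 = 45 + 9412371 = 9412416$)
$S = \frac{1569}{8}$ ($S = \frac{1}{8} \cdot 1569 = \frac{1569}{8} \approx 196.13$)
$\left(S + 4939078\right) \left(-4253510 + u\right) = \left(\frac{1569}{8} + 4939078\right) \left(-4253510 + 9412416\right) = \frac{39514193}{8} \cdot 5158906 = \frac{101925003676429}{4}$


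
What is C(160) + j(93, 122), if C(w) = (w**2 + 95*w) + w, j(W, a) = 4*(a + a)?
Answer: 41936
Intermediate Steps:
j(W, a) = 8*a (j(W, a) = 4*(2*a) = 8*a)
C(w) = w**2 + 96*w
C(160) + j(93, 122) = 160*(96 + 160) + 8*122 = 160*256 + 976 = 40960 + 976 = 41936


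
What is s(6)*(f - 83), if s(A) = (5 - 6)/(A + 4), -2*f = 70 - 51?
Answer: 37/4 ≈ 9.2500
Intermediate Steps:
f = -19/2 (f = -(70 - 51)/2 = -½*19 = -19/2 ≈ -9.5000)
s(A) = -1/(4 + A)
s(6)*(f - 83) = (-1/(4 + 6))*(-19/2 - 83) = -1/10*(-185/2) = -1*⅒*(-185/2) = -⅒*(-185/2) = 37/4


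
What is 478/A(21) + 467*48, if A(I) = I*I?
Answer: 9885934/441 ≈ 22417.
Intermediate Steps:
A(I) = I²
478/A(21) + 467*48 = 478/(21²) + 467*48 = 478/441 + 22416 = 9885934/441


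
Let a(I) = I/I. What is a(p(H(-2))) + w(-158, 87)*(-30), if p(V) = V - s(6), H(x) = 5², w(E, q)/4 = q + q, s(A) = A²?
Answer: -20879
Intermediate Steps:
w(E, q) = 8*q (w(E, q) = 4*(q + q) = 4*(2*q) = 8*q)
H(x) = 25
p(V) = -36 + V (p(V) = V - 1*6² = V - 1*36 = V - 36 = -36 + V)
a(I) = 1
a(p(H(-2))) + w(-158, 87)*(-30) = 1 + (8*87)*(-30) = 1 + 696*(-30) = 1 - 20880 = -20879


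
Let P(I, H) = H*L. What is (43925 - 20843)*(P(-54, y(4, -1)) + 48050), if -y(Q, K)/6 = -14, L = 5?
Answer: 1118784540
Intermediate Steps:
y(Q, K) = 84 (y(Q, K) = -6*(-14) = 84)
P(I, H) = 5*H (P(I, H) = H*5 = 5*H)
(43925 - 20843)*(P(-54, y(4, -1)) + 48050) = (43925 - 20843)*(5*84 + 48050) = 23082*(420 + 48050) = 23082*48470 = 1118784540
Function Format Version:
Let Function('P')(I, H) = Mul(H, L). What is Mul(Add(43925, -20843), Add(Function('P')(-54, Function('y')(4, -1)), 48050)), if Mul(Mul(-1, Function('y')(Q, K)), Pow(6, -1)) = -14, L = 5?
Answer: 1118784540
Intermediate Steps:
Function('y')(Q, K) = 84 (Function('y')(Q, K) = Mul(-6, -14) = 84)
Function('P')(I, H) = Mul(5, H) (Function('P')(I, H) = Mul(H, 5) = Mul(5, H))
Mul(Add(43925, -20843), Add(Function('P')(-54, Function('y')(4, -1)), 48050)) = Mul(Add(43925, -20843), Add(Mul(5, 84), 48050)) = Mul(23082, Add(420, 48050)) = Mul(23082, 48470) = 1118784540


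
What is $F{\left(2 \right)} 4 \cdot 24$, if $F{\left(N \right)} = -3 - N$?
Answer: $-480$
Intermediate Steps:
$F{\left(2 \right)} 4 \cdot 24 = \left(-3 - 2\right) 4 \cdot 24 = \left(-5\right) 4 \cdot 24 = \left(-20\right) 24 = -480$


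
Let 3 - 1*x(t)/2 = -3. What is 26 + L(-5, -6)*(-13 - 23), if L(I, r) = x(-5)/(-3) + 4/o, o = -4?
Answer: 206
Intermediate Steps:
x(t) = 12 (x(t) = 6 - 2*(-3) = 6 + 6 = 12)
L(I, r) = -5 (L(I, r) = 12/(-3) + 4/(-4) = 12*(-1/3) + 4*(-1/4) = -4 - 1 = -5)
26 + L(-5, -6)*(-13 - 23) = 26 - 5*(-13 - 23) = 26 - 5*(-36) = 26 + 180 = 206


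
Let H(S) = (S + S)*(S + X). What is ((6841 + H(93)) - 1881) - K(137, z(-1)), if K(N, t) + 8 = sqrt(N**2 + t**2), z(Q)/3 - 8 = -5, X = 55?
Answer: 32496 - 5*sqrt(754) ≈ 32359.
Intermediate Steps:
z(Q) = 9 (z(Q) = 24 + 3*(-5) = 24 - 15 = 9)
H(S) = 2*S*(55 + S) (H(S) = (S + S)*(S + 55) = (2*S)*(55 + S) = 2*S*(55 + S))
K(N, t) = -8 + sqrt(N**2 + t**2)
((6841 + H(93)) - 1881) - K(137, z(-1)) = ((6841 + 2*93*(55 + 93)) - 1881) - (-8 + sqrt(137**2 + 9**2)) = ((6841 + 2*93*148) - 1881) - (-8 + sqrt(18769 + 81)) = ((6841 + 27528) - 1881) - (-8 + sqrt(18850)) = (34369 - 1881) - (-8 + 5*sqrt(754)) = 32488 + (8 - 5*sqrt(754)) = 32496 - 5*sqrt(754)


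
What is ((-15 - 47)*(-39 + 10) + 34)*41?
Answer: 75112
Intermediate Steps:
((-15 - 47)*(-39 + 10) + 34)*41 = (-62*(-29) + 34)*41 = (1798 + 34)*41 = 1832*41 = 75112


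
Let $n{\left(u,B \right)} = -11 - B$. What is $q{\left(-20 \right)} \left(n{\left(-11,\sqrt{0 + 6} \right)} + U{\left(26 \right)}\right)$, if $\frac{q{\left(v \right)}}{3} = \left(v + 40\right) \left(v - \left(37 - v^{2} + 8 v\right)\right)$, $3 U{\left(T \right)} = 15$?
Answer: $-181080 - 30180 \sqrt{6} \approx -2.5501 \cdot 10^{5}$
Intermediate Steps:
$U{\left(T \right)} = 5$ ($U{\left(T \right)} = \frac{1}{3} \cdot 15 = 5$)
$q{\left(v \right)} = 3 \left(40 + v\right) \left(-37 + v^{2} - 7 v\right)$ ($q{\left(v \right)} = 3 \left(v + 40\right) \left(v - \left(37 - v^{2} + 8 v\right)\right) = 3 \left(40 + v\right) \left(v - \left(37 - v^{2} + 8 v\right)\right) = 3 \left(40 + v\right) \left(-37 + v^{2} - 7 v\right)$)
$q{\left(-20 \right)} \left(n{\left(-11,\sqrt{0 + 6} \right)} + U{\left(26 \right)}\right) = \left(-4440 - -19020 + 3 \left(-20\right)^{3} + 99 \left(-20\right)^{2}\right) \left(\left(-11 - \sqrt{0 + 6}\right) + 5\right) = \left(-4440 + 19020 + 3 \left(-8000\right) + 99 \cdot 400\right) \left(\left(-11 - \sqrt{6}\right) + 5\right) = \left(-4440 + 19020 - 24000 + 39600\right) \left(-6 - \sqrt{6}\right) = 30180 \left(-6 - \sqrt{6}\right) = -181080 - 30180 \sqrt{6}$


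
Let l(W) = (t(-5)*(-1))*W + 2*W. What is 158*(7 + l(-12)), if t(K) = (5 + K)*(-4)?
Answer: -2686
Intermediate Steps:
t(K) = -20 - 4*K
l(W) = 2*W (l(W) = ((-20 - 4*(-5))*(-1))*W + 2*W = ((-20 + 20)*(-1))*W + 2*W = (0*(-1))*W + 2*W = 0*W + 2*W = 0 + 2*W = 2*W)
158*(7 + l(-12)) = 158*(7 + 2*(-12)) = 158*(7 - 24) = 158*(-17) = -2686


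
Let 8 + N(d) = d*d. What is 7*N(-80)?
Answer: 44744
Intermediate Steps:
N(d) = -8 + d**2 (N(d) = -8 + d*d = -8 + d**2)
7*N(-80) = 7*(-8 + (-80)**2) = 7*(-8 + 6400) = 7*6392 = 44744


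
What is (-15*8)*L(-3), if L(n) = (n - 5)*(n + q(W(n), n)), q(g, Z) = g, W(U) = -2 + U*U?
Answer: 3840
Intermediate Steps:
W(U) = -2 + U**2
L(n) = (-5 + n)*(-2 + n + n**2) (L(n) = (n - 5)*(n + (-2 + n**2)) = (-5 + n)*(-2 + n + n**2))
(-15*8)*L(-3) = (-15*8)*(10 + (-3)**3 - 7*(-3) - 4*(-3)**2) = -120*(10 - 27 + 21 - 4*9) = -120*(10 - 27 + 21 - 36) = -120*(-32) = 3840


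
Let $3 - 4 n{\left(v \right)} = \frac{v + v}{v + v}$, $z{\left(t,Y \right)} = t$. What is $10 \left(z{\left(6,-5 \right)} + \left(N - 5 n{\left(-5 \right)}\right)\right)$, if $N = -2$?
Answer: $15$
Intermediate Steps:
$n{\left(v \right)} = \frac{1}{2}$ ($n{\left(v \right)} = \frac{3}{4} - \frac{\left(v + v\right) \frac{1}{v + v}}{4} = \frac{3}{4} - \frac{2 v \frac{1}{2 v}}{4} = \frac{3}{4} - \frac{1}{4} = \frac{1}{2}$)
$10 \left(z{\left(6,-5 \right)} + \left(N - 5 n{\left(-5 \right)}\right)\right) = 10 \left(6 - \frac{9}{2}\right) = 10 \cdot \frac{3}{2} = 15$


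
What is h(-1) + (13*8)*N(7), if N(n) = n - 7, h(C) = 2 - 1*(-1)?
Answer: 3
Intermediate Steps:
h(C) = 3 (h(C) = 2 + 1 = 3)
N(n) = -7 + n
h(-1) + (13*8)*N(7) = 3 + (13*8)*(-7 + 7) = 3 + 104*0 = 3 + 0 = 3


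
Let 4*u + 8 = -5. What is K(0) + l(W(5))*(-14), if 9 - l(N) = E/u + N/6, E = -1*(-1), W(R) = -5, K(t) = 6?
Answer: -5303/39 ≈ -135.97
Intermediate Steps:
u = -13/4 (u = -2 + (1/4)*(-5) = -2 - 5/4 = -13/4 ≈ -3.2500)
E = 1
l(N) = 121/13 - N/6 (l(N) = 9 - (1/(-13/4) + N/6) = 9 - (1*(-4/13) + N*(1/6)) = 9 - (-4/13 + N/6) = 9 + (4/13 - N/6) = 121/13 - N/6)
K(0) + l(W(5))*(-14) = 6 + (121/13 - 1/6*(-5))*(-14) = 6 + (121/13 + 5/6)*(-14) = 6 + (791/78)*(-14) = 6 - 5537/39 = -5303/39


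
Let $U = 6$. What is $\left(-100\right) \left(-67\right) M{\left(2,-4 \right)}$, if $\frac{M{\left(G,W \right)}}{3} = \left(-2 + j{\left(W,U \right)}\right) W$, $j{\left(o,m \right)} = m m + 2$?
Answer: $-2894400$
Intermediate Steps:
$j{\left(o,m \right)} = 2 + m^{2}$ ($j{\left(o,m \right)} = m^{2} + 2 = 2 + m^{2}$)
$M{\left(G,W \right)} = 108 W$ ($M{\left(G,W \right)} = 3 \left(-2 + \left(2 + 6^{2}\right)\right) W = 3 \left(-2 + \left(2 + 36\right)\right) W = 3 \left(-2 + 38\right) W = 3 \cdot 36 W = 108 W$)
$\left(-100\right) \left(-67\right) M{\left(2,-4 \right)} = \left(-100\right) \left(-67\right) 108 \left(-4\right) = 6700 \left(-432\right) = -2894400$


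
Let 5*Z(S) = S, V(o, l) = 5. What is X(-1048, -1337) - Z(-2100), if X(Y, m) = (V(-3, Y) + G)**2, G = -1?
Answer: 436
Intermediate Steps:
Z(S) = S/5
X(Y, m) = 16 (X(Y, m) = (5 - 1)**2 = 4**2 = 16)
X(-1048, -1337) - Z(-2100) = 16 - (-2100)/5 = 16 - 1*(-420) = 16 + 420 = 436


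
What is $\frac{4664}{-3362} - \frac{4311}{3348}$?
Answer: $- \frac{1672703}{625332} \approx -2.6749$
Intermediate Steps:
$\frac{4664}{-3362} - \frac{4311}{3348} = 4664 \left(- \frac{1}{3362}\right) - \frac{479}{372} = - \frac{2332}{1681} - \frac{479}{372} = - \frac{1672703}{625332}$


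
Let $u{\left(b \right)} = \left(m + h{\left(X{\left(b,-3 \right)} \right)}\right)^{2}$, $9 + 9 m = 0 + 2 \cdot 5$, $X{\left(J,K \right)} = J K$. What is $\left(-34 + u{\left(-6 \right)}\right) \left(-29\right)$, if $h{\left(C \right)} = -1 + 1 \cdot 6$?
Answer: $\frac{18502}{81} \approx 228.42$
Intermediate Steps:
$h{\left(C \right)} = 5$ ($h{\left(C \right)} = -1 + 6 = 5$)
$m = \frac{1}{9}$ ($m = -1 + \frac{0 + 2 \cdot 5}{9} = -1 + \frac{0 + 10}{9} = -1 + \frac{1}{9} \cdot 10 = -1 + \frac{10}{9} = \frac{1}{9} \approx 0.11111$)
$u{\left(b \right)} = \frac{2116}{81}$ ($u{\left(b \right)} = \left(\frac{1}{9} + 5\right)^{2} = \left(\frac{46}{9}\right)^{2} = \frac{2116}{81}$)
$\left(-34 + u{\left(-6 \right)}\right) \left(-29\right) = \left(-34 + \frac{2116}{81}\right) \left(-29\right) = \left(- \frac{638}{81}\right) \left(-29\right) = \frac{18502}{81}$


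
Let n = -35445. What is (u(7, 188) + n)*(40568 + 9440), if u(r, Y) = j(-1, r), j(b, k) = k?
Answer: -1772183504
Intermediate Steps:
u(r, Y) = r
(u(7, 188) + n)*(40568 + 9440) = (7 - 35445)*(40568 + 9440) = -35438*50008 = -1772183504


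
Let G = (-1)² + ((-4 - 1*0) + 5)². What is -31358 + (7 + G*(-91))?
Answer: -31533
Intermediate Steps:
G = 2 (G = 1 + ((-4 + 0) + 5)² = 1 + (-4 + 5)² = 1 + 1² = 1 + 1 = 2)
-31358 + (7 + G*(-91)) = -31358 + (7 + 2*(-91)) = -31358 + (7 - 182) = -31358 - 175 = -31533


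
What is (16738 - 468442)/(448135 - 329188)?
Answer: -150568/39649 ≈ -3.7975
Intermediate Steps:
(16738 - 468442)/(448135 - 329188) = -451704/118947 = -451704*1/118947 = -150568/39649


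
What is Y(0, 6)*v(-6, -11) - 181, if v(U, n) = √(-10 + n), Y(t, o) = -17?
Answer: -181 - 17*I*√21 ≈ -181.0 - 77.904*I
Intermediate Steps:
Y(0, 6)*v(-6, -11) - 181 = -17*√(-10 - 11) - 181 = -17*I*√21 - 181 = -181 - 17*I*√21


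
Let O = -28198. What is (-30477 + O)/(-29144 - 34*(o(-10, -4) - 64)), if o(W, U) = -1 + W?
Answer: 58675/26594 ≈ 2.2063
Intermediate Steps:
(-30477 + O)/(-29144 - 34*(o(-10, -4) - 64)) = (-30477 - 28198)/(-29144 - 34*((-1 - 10) - 64)) = -58675/(-29144 - 34*(-11 - 64)) = -58675/(-29144 - 34*(-75)) = -58675/(-29144 + 2550) = -58675/(-26594) = -58675*(-1/26594) = 58675/26594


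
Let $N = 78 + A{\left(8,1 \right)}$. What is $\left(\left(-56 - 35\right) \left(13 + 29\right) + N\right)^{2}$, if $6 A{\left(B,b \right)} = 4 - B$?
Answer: $\frac{126202756}{9} \approx 1.4023 \cdot 10^{7}$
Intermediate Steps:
$A{\left(B,b \right)} = \frac{2}{3} - \frac{B}{6}$ ($A{\left(B,b \right)} = \frac{4 - B}{6} = \frac{2}{3} - \frac{B}{6}$)
$N = \frac{232}{3}$ ($N = 78 + \left(\frac{2}{3} - \frac{4}{3}\right) = 78 - \frac{2}{3} = \frac{232}{3} \approx 77.333$)
$\left(\left(-56 - 35\right) \left(13 + 29\right) + N\right)^{2} = \left(\left(-56 - 35\right) \left(13 + 29\right) + \frac{232}{3}\right)^{2} = \left(\left(-91\right) 42 + \frac{232}{3}\right)^{2} = \left(-3822 + \frac{232}{3}\right)^{2} = \left(- \frac{11234}{3}\right)^{2} = \frac{126202756}{9}$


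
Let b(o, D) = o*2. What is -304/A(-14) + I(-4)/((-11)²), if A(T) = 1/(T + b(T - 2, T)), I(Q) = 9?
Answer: 1692073/121 ≈ 13984.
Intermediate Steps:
b(o, D) = 2*o
A(T) = 1/(-4 + 3*T) (A(T) = 1/(T + 2*(T - 2)) = 1/(T + 2*(-2 + T)) = 1/(T + (-4 + 2*T)) = 1/(-4 + 3*T))
-304/A(-14) + I(-4)/((-11)²) = -304/(1/(-4 + 3*(-14))) + 9/((-11)²) = -304/(1/(-4 - 42)) + 9/121 = -304/(1/(-46)) + 9*(1/121) = -304/(-1/46) + 9/121 = -304*(-46) + 9/121 = 13984 + 9/121 = 1692073/121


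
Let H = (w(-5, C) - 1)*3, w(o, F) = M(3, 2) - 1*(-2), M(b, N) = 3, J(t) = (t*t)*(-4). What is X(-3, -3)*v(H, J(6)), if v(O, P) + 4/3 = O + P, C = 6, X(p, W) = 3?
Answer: -400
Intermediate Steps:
J(t) = -4*t² (J(t) = t²*(-4) = -4*t²)
w(o, F) = 5 (w(o, F) = 3 - 1*(-2) = 3 + 2 = 5)
H = 12 (H = (5 - 1)*3 = 4*3 = 12)
v(O, P) = -4/3 + O + P (v(O, P) = -4/3 + (O + P) = -4/3 + O + P)
X(-3, -3)*v(H, J(6)) = 3*(-4/3 + 12 - 4*6²) = 3*(-4/3 + 12 - 4*36) = 3*(-4/3 + 12 - 144) = 3*(-400/3) = -400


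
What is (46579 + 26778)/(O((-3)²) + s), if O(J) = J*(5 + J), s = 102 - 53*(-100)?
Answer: 73357/5528 ≈ 13.270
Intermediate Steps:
s = 5402 (s = 102 + 5300 = 5402)
(46579 + 26778)/(O((-3)²) + s) = (46579 + 26778)/((-3)²*(5 + (-3)²) + 5402) = 73357/(9*(5 + 9) + 5402) = 73357/(9*14 + 5402) = 73357/(126 + 5402) = 73357/5528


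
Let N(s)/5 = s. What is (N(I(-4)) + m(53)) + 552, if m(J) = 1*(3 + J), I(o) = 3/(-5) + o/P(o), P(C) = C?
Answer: 610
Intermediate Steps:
I(o) = 2/5 (I(o) = 3/(-5) + o/o = 3*(-1/5) + 1 = -3/5 + 1 = 2/5)
m(J) = 3 + J
N(s) = 5*s
(N(I(-4)) + m(53)) + 552 = (5*(2/5) + (3 + 53)) + 552 = (2 + 56) + 552 = 58 + 552 = 610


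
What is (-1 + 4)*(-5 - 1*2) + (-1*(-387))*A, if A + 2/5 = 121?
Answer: 233256/5 ≈ 46651.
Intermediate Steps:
A = 603/5 (A = -⅖ + 121 = 603/5 ≈ 120.60)
(-1 + 4)*(-5 - 1*2) + (-1*(-387))*A = (-1 + 4)*(-5 - 1*2) - 1*(-387)*(603/5) = 3*(-5 - 2) + 387*(603/5) = 3*(-7) + 233361/5 = -21 + 233361/5 = 233256/5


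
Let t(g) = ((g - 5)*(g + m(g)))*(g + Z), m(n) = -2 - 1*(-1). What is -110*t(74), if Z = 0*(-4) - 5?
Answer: -38230830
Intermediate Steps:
m(n) = -1 (m(n) = -2 + 1 = -1)
Z = -5 (Z = 0 - 5 = -5)
t(g) = (-5 + g)²*(-1 + g) (t(g) = ((g - 5)*(g - 1))*(g - 5) = ((-5 + g)*(-1 + g))*(-5 + g) = ((-1 + g)*(-5 + g))*(-5 + g) = (-5 + g)²*(-1 + g))
-110*t(74) = -110*(-25 + 74³ - 11*74² + 35*74) = -110*(-25 + 405224 - 11*5476 + 2590) = -110*(-25 + 405224 - 60236 + 2590) = -110*347553 = -38230830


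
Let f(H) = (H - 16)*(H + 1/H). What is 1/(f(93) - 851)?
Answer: 93/586907 ≈ 0.00015846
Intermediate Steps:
f(H) = (-16 + H)*(H + 1/H)
1/(f(93) - 851) = 1/((1 + 93**2 - 16*93 - 16/93) - 851) = 1/((1 + 8649 - 1488 - 16*1/93) - 851) = 1/((1 + 8649 - 1488 - 16/93) - 851) = 1/(666050/93 - 851) = 1/(586907/93) = 93/586907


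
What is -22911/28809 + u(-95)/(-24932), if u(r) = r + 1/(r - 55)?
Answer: -9474666749/11971099800 ≈ -0.79146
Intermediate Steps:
u(r) = r + 1/(-55 + r)
-22911/28809 + u(-95)/(-24932) = -22911/28809 + ((1 + (-95)² - 55*(-95))/(-55 - 95))/(-24932) = -22911*1/28809 + ((1 + 9025 + 5225)/(-150))*(-1/24932) = -7637/9603 - 1/150*14251*(-1/24932) = -7637/9603 - 14251/150*(-1/24932) = -7637/9603 + 14251/3739800 = -9474666749/11971099800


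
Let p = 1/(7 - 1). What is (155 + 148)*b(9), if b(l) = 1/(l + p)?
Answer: 1818/55 ≈ 33.055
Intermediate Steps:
p = 1/6 ≈ 0.16667
b(l) = 1/(1/6 + l) (b(l) = 1/(l + 1/6) = 1/(1/6 + l))
(155 + 148)*b(9) = (155 + 148)*(6/(1 + 6*9)) = 303*(6/(1 + 54)) = 303*(6/55) = 1818/55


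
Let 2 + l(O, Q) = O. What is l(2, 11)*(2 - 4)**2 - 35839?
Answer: -35839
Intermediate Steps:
l(O, Q) = -2 + O
l(2, 11)*(2 - 4)**2 - 35839 = (-2 + 2)*(2 - 4)**2 - 35839 = 0*(-2)**2 - 35839 = 0*4 - 35839 = 0 - 35839 = -35839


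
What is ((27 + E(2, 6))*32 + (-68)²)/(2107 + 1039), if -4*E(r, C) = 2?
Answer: 2736/1573 ≈ 1.7394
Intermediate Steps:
E(r, C) = -½ (E(r, C) = -¼*2 = -½)
((27 + E(2, 6))*32 + (-68)²)/(2107 + 1039) = ((27 - ½)*32 + (-68)²)/(2107 + 1039) = ((53/2)*32 + 4624)/3146 = (848 + 4624)*(1/3146) = 5472*(1/3146) = 2736/1573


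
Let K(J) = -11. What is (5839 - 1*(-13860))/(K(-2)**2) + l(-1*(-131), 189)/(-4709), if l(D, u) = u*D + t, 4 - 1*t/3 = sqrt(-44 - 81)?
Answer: 89765300/569789 + 15*I*sqrt(5)/4709 ≈ 157.54 + 0.0071227*I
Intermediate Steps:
t = 12 - 15*I*sqrt(5) (t = 12 - 3*sqrt(-44 - 81) = 12 - 15*I*sqrt(5) ≈ 12.0 - 33.541*I)
l(D, u) = 12 + D*u - 15*I*sqrt(5) (l(D, u) = u*D + (12 - 15*I*sqrt(5)) = D*u + (12 - 15*I*sqrt(5)) = 12 + D*u - 15*I*sqrt(5))
(5839 - 1*(-13860))/(K(-2)**2) + l(-1*(-131), 189)/(-4709) = (5839 - 1*(-13860))/((-11)**2) + (12 - 1*(-131)*189 - 15*I*sqrt(5))/(-4709) = (5839 + 13860)/121 + (12 + 131*189 - 15*I*sqrt(5))*(-1/4709) = 19699*(1/121) + (12 + 24759 - 15*I*sqrt(5))*(-1/4709) = 19699/121 + (24771 - 15*I*sqrt(5))*(-1/4709) = 19699/121 + (-24771/4709 + 15*I*sqrt(5)/4709) = 89765300/569789 + 15*I*sqrt(5)/4709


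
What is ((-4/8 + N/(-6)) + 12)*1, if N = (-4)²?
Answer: 53/6 ≈ 8.8333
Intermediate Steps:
N = 16
((-4/8 + N/(-6)) + 12)*1 = ((-4/8 + 16/(-6)) + 12)*1 = ((-4*⅛ + 16*(-⅙)) + 12)*1 = ((-½ - 8/3) + 12)*1 = (-19/6 + 12)*1 = (53/6)*1 = 53/6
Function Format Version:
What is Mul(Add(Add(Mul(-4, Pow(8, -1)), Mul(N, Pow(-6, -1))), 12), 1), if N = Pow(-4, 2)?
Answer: Rational(53, 6) ≈ 8.8333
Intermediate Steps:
N = 16
Mul(Add(Add(Mul(-4, Pow(8, -1)), Mul(N, Pow(-6, -1))), 12), 1) = Mul(Add(Add(Mul(-4, Pow(8, -1)), Mul(16, Pow(-6, -1))), 12), 1) = Mul(Add(Add(Mul(-4, Rational(1, 8)), Mul(16, Rational(-1, 6))), 12), 1) = Mul(Add(Add(Rational(-1, 2), Rational(-8, 3)), 12), 1) = Mul(Add(Rational(-19, 6), 12), 1) = Mul(Rational(53, 6), 1) = Rational(53, 6)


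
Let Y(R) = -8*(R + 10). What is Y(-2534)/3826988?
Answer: 5048/956747 ≈ 0.0052762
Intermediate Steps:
Y(R) = -80 - 8*R (Y(R) = -8*(10 + R) = -80 - 8*R)
Y(-2534)/3826988 = (-80 - 8*(-2534))/3826988 = (-80 + 20272)*(1/3826988) = 20192*(1/3826988) = 5048/956747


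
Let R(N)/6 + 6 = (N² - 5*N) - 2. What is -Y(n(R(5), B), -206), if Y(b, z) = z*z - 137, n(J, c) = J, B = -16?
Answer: -42299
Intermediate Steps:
R(N) = -48 - 30*N + 6*N² (R(N) = -36 + 6*((N² - 5*N) - 2) = -36 + 6*(-2 + N² - 5*N) = -36 + (-12 - 30*N + 6*N²) = -48 - 30*N + 6*N²)
Y(b, z) = -137 + z² (Y(b, z) = z² - 137 = -137 + z²)
-Y(n(R(5), B), -206) = -(-137 + (-206)²) = -(-137 + 42436) = -1*42299 = -42299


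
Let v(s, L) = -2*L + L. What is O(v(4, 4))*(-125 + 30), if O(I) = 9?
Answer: -855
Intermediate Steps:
v(s, L) = -L
O(v(4, 4))*(-125 + 30) = 9*(-125 + 30) = 9*(-95) = -855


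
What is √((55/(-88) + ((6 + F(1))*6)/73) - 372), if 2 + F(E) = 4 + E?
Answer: I*√31708426/292 ≈ 19.284*I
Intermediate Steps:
F(E) = 2 + E (F(E) = -2 + (4 + E) = 2 + E)
√((55/(-88) + ((6 + F(1))*6)/73) - 372) = √((55/(-88) + ((6 + (2 + 1))*6)/73) - 372) = √((55*(-1/88) + ((6 + 3)*6)*(1/73)) - 372) = √((-5/8 + (9*6)*(1/73)) - 372) = √((-5/8 + 54*(1/73)) - 372) = √((-5/8 + 54/73) - 372) = √(67/584 - 372) = √(-217181/584) = I*√31708426/292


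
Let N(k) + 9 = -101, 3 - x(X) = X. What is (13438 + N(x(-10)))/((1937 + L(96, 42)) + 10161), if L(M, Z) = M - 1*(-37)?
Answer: 13328/12231 ≈ 1.0897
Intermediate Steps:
L(M, Z) = 37 + M (L(M, Z) = M + 37 = 37 + M)
x(X) = 3 - X
N(k) = -110 (N(k) = -9 - 101 = -110)
(13438 + N(x(-10)))/((1937 + L(96, 42)) + 10161) = (13438 - 110)/((1937 + (37 + 96)) + 10161) = 13328/((1937 + 133) + 10161) = 13328/(2070 + 10161) = 13328/12231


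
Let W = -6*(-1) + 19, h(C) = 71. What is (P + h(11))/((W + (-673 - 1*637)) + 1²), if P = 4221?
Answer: -1073/321 ≈ -3.3427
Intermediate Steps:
W = 25 (W = 6 + 19 = 25)
(P + h(11))/((W + (-673 - 1*637)) + 1²) = (4221 + 71)/((25 + (-673 - 1*637)) + 1²) = 4292/((25 + (-673 - 637)) + 1) = 4292/((25 - 1310) + 1) = 4292/(-1285 + 1) = 4292/(-1284) = 4292*(-1/1284) = -1073/321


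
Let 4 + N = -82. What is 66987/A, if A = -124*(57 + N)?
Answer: 66987/3596 ≈ 18.628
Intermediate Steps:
N = -86 (N = -4 - 82 = -86)
A = 3596 (A = -124*(57 - 86) = -124*(-29) = 3596)
66987/A = 66987/3596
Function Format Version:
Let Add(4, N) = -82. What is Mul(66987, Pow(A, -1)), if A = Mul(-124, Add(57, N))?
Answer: Rational(66987, 3596) ≈ 18.628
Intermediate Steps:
N = -86 (N = Add(-4, -82) = -86)
A = 3596 (A = Mul(-124, Add(57, -86)) = Mul(-124, -29) = 3596)
Mul(66987, Pow(A, -1)) = Mul(66987, Pow(3596, -1)) = Mul(66987, Rational(1, 3596)) = Rational(66987, 3596)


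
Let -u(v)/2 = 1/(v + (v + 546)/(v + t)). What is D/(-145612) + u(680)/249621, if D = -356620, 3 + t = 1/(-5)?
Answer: 8557959466995541/3494312152676125 ≈ 2.4491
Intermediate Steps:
t = -16/5 (t = -3 + 1/(-5) = -3 - 1/5 = -16/5 ≈ -3.2000)
u(v) = -2/(v + (546 + v)/(-16/5 + v)) (u(v) = -2/(v + (v + 546)/(v - 16/5)) = -2/(v + (546 + v)/(-16/5 + v)))
D/(-145612) + u(680)/249621 = -356620/(-145612) + (2*(16 - 5*680)/(2730 - 11*680 + 5*680**2))/249621 = -356620*(-1/145612) + (2*(16 - 3400)/(2730 - 7480 + 5*462400))*(1/249621) = 89155/36403 + (2*(-3384)/(2730 - 7480 + 2312000))*(1/249621) = 89155/36403 + (2*(-3384)/2307250)*(1/249621) = 89155/36403 + (2*(1/2307250)*(-3384))*(1/249621) = 89155/36403 - 3384/1153625*1/249621 = 89155/36403 - 1128/95989675375 = 8557959466995541/3494312152676125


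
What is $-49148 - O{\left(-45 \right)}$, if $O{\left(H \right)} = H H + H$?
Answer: $-51128$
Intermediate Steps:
$O{\left(H \right)} = H + H^{2}$ ($O{\left(H \right)} = H^{2} + H = H + H^{2}$)
$-49148 - O{\left(-45 \right)} = -49148 - - 45 \left(1 - 45\right) = -49148 - \left(-45\right) \left(-44\right) = -49148 - 1980 = -51128$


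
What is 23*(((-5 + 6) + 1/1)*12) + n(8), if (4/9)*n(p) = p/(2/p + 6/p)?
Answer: 570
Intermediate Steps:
n(p) = 9*p²/32 (n(p) = 9*(p/(2/p + 6/p))/4 = 9*(p/((8/p)))/4 = 9*(p*(p/8))/4 = 9*(p²/8)/4 = 9*p²/32)
23*(((-5 + 6) + 1/1)*12) + n(8) = 23*(((-5 + 6) + 1/1)*12) + (9/32)*8² = 23*((1 + 1)*12) + (9/32)*64 = 23*(2*12) + 18 = 23*24 + 18 = 552 + 18 = 570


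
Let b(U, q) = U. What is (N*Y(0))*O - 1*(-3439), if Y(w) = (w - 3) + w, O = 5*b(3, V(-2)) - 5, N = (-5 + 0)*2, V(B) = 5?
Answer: 3739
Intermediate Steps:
N = -10 (N = -5*2 = -10)
O = 10 (O = 5*3 - 5 = 15 - 5 = 10)
Y(w) = -3 + 2*w (Y(w) = (-3 + w) + w = -3 + 2*w)
(N*Y(0))*O - 1*(-3439) = -10*(-3 + 2*0)*10 - 1*(-3439) = -10*(-3 + 0)*10 + 3439 = -10*(-3)*10 + 3439 = 30*10 + 3439 = 300 + 3439 = 3739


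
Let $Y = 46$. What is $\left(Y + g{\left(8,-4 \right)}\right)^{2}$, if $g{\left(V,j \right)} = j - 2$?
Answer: $1600$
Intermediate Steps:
$g{\left(V,j \right)} = -2 + j$ ($g{\left(V,j \right)} = j - 2 = -2 + j$)
$\left(Y + g{\left(8,-4 \right)}\right)^{2} = \left(46 - 6\right)^{2} = 40^{2} = 1600$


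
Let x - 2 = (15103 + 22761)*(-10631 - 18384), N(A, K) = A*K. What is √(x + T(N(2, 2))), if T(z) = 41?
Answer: I*√1098623917 ≈ 33146.0*I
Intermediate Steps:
x = -1098623958 (x = 2 + (15103 + 22761)*(-10631 - 18384) = 2 + 37864*(-29015) = 2 - 1098623960 = -1098623958)
√(x + T(N(2, 2))) = √(-1098623958 + 41) = √(-1098623917) = I*√1098623917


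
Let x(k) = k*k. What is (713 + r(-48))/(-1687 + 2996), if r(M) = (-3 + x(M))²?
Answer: 5295314/1309 ≈ 4045.3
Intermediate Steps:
x(k) = k²
r(M) = (-3 + M²)²
(713 + r(-48))/(-1687 + 2996) = (713 + (-3 + (-48)²)²)/(-1687 + 2996) = (713 + (-3 + 2304)²)/1309 = (713 + 2301²)*(1/1309) = (713 + 5294601)*(1/1309) = 5295314*(1/1309) = 5295314/1309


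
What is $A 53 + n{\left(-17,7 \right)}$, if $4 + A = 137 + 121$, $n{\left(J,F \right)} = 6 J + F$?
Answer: $13367$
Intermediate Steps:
$n{\left(J,F \right)} = F + 6 J$
$A = 254$ ($A = -4 + \left(137 + 121\right) = -4 + 258 = 254$)
$A 53 + n{\left(-17,7 \right)} = 254 \cdot 53 + \left(7 + 6 \left(-17\right)\right) = 13462 + \left(7 - 102\right) = 13462 - 95 = 13367$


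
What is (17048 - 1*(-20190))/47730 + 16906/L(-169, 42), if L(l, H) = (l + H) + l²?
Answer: 1205264/876715 ≈ 1.3748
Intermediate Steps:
L(l, H) = H + l + l² (L(l, H) = (H + l) + l² = H + l + l²)
(17048 - 1*(-20190))/47730 + 16906/L(-169, 42) = (17048 - 1*(-20190))/47730 + 16906/(42 - 169 + (-169)²) = (17048 + 20190)*(1/47730) + 16906/(42 - 169 + 28561) = 37238*(1/47730) + 16906/28434 = 433/555 + 16906*(1/28434) = 433/555 + 8453/14217 = 1205264/876715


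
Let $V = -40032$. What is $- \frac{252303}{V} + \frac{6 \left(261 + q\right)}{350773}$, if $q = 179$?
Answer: $\frac{29535588233}{4680714912} \approx 6.3101$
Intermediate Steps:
$- \frac{252303}{V} + \frac{6 \left(261 + q\right)}{350773} = - \frac{252303}{-40032} + \frac{6 \left(261 + 179\right)}{350773} = \left(-252303\right) \left(- \frac{1}{40032}\right) + 6 \cdot 440 \cdot \frac{1}{350773} = \frac{84101}{13344} + 2640 \cdot \frac{1}{350773} = \frac{84101}{13344} + \frac{2640}{350773} = \frac{29535588233}{4680714912}$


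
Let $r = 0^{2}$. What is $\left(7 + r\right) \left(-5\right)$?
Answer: $-35$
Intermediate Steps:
$r = 0$
$\left(7 + r\right) \left(-5\right) = \left(7 + 0\right) \left(-5\right) = 7 \left(-5\right) = -35$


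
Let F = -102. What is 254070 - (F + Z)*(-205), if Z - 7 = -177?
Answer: 198310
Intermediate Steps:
Z = -170 (Z = 7 - 177 = -170)
254070 - (F + Z)*(-205) = 254070 - (-102 - 170)*(-205) = 254070 - (-272)*(-205) = 254070 - 1*55760 = 254070 - 55760 = 198310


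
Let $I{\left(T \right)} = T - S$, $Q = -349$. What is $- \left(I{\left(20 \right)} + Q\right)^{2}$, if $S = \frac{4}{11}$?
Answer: $- \frac{13126129}{121} \approx -1.0848 \cdot 10^{5}$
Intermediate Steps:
$S = \frac{4}{11}$ ($S = 4 \cdot \frac{1}{11} = \frac{4}{11} \approx 0.36364$)
$I{\left(T \right)} = - \frac{4}{11} + T$ ($I{\left(T \right)} = T - \frac{4}{11} = - \frac{4}{11} + T$)
$- \left(I{\left(20 \right)} + Q\right)^{2} = - \left(\left(- \frac{4}{11} + 20\right) - 349\right)^{2} = - \left(\frac{216}{11} - 349\right)^{2} = - \left(- \frac{3623}{11}\right)^{2} = \left(-1\right) \frac{13126129}{121} = - \frac{13126129}{121}$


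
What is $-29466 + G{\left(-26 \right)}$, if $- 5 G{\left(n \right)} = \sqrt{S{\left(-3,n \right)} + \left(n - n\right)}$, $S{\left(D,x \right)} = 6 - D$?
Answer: $- \frac{147333}{5} \approx -29467.0$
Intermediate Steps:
$G{\left(n \right)} = - \frac{3}{5}$ ($G{\left(n \right)} = - \frac{\sqrt{\left(6 - -3\right) + \left(n - n\right)}}{5} = - \frac{\sqrt{\left(6 + 3\right) + 0}}{5} = - \frac{\sqrt{9 + 0}}{5} = - \frac{\sqrt{9}}{5} = \left(- \frac{1}{5}\right) 3 = - \frac{3}{5}$)
$-29466 + G{\left(-26 \right)} = -29466 - \frac{3}{5} = - \frac{147333}{5}$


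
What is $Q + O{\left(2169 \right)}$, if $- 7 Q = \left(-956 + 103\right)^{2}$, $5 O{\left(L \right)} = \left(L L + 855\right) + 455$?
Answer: $\frac{29303052}{35} \approx 8.3723 \cdot 10^{5}$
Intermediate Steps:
$O{\left(L \right)} = 262 + \frac{L^{2}}{5}$ ($O{\left(L \right)} = \frac{\left(L L + 855\right) + 455}{5} = \frac{\left(L^{2} + 855\right) + 455}{5} = \frac{\left(855 + L^{2}\right) + 455}{5} = \frac{1310 + L^{2}}{5} = 262 + \frac{L^{2}}{5}$)
$Q = - \frac{727609}{7}$ ($Q = - \frac{\left(-956 + 103\right)^{2}}{7} = - \frac{\left(-853\right)^{2}}{7} = \left(- \frac{1}{7}\right) 727609 = - \frac{727609}{7} \approx -1.0394 \cdot 10^{5}$)
$Q + O{\left(2169 \right)} = - \frac{727609}{7} + \left(262 + \frac{2169^{2}}{5}\right) = - \frac{727609}{7} + \left(262 + \frac{1}{5} \cdot 4704561\right) = - \frac{727609}{7} + \left(262 + \frac{4704561}{5}\right) = - \frac{727609}{7} + \frac{4705871}{5} = \frac{29303052}{35}$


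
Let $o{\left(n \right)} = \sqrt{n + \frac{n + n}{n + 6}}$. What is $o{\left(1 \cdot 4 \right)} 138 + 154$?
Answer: $154 + \frac{276 \sqrt{30}}{5} \approx 456.34$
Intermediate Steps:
$o{\left(n \right)} = \sqrt{n + \frac{2 n}{6 + n}}$
$o{\left(1 \cdot 4 \right)} 138 + 154 = \sqrt{\frac{1 \cdot 4 \left(8 + 1 \cdot 4\right)}{6 + 1 \cdot 4}} \cdot 138 + 154 = \sqrt{\frac{4 \left(8 + 4\right)}{6 + 4}} \cdot 138 + 154 = \sqrt{4 \cdot \frac{1}{10} \cdot 12} \cdot 138 + 154 = \sqrt{\frac{24}{5}} \cdot 138 + 154 = \frac{2 \sqrt{30}}{5} \cdot 138 + 154 = \frac{276 \sqrt{30}}{5} + 154 = 154 + \frac{276 \sqrt{30}}{5}$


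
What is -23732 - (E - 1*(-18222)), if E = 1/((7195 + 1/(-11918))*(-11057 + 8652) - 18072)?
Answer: -8661158026037996/206444153741 ≈ -41954.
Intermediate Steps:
E = -11918/206444153741 (E = 1/((7195 - 1/11918)*(-2405) - 18072) = 1/((85750009/11918)*(-2405) - 18072) = 1/(-206228771645/11918 - 18072) = 1/(-206444153741/11918) = -11918/206444153741 ≈ -5.7730e-8)
-23732 - (E - 1*(-18222)) = -23732 - (-11918/206444153741 - 1*(-18222)) = -23732 - (-11918/206444153741 + 18222) = -23732 - 1*3761825369456584/206444153741 = -23732 - 3761825369456584/206444153741 = -8661158026037996/206444153741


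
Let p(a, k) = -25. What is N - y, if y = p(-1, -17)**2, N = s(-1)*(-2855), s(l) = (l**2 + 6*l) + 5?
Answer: -625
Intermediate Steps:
s(l) = 5 + l**2 + 6*l
N = 0 (N = (5 + (-1)**2 + 6*(-1))*(-2855) = (5 + 1 - 6)*(-2855) = 0*(-2855) = 0)
y = 625 (y = (-25)**2 = 625)
N - y = 0 - 1*625 = 0 - 625 = -625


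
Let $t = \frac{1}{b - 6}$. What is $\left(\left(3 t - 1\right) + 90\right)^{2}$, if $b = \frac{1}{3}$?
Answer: $\frac{2262016}{289} \approx 7827.0$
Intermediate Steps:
$b = \frac{1}{3} \approx 0.33333$
$t = - \frac{3}{17}$ ($t = \frac{1}{\frac{1}{3} - 6} = \frac{1}{- \frac{17}{3}} = - \frac{3}{17} \approx -0.17647$)
$\left(\left(3 t - 1\right) + 90\right)^{2} = \left(\left(3 \left(- \frac{3}{17}\right) - 1\right) + 90\right)^{2} = \left(\left(- \frac{9}{17} - 1\right) + 90\right)^{2} = \left(- \frac{26}{17} + 90\right)^{2} = \left(\frac{1504}{17}\right)^{2} = \frac{2262016}{289}$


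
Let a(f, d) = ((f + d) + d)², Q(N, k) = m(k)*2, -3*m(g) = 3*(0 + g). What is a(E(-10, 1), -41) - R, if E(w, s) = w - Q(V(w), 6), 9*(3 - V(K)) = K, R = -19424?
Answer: 25824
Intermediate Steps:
V(K) = 3 - K/9
m(g) = -g (m(g) = -(0 + g) = -g)
Q(N, k) = -2*k (Q(N, k) = -k*2 = -2*k)
E(w, s) = 12 + w (E(w, s) = w - (-2)*6 = w - 1*(-12) = w + 12 = 12 + w)
a(f, d) = (f + 2*d)² (a(f, d) = ((d + f) + d)² = (f + 2*d)²)
a(E(-10, 1), -41) - R = ((12 - 10) + 2*(-41))² - 1*(-19424) = (2 - 82)² + 19424 = (-80)² + 19424 = 6400 + 19424 = 25824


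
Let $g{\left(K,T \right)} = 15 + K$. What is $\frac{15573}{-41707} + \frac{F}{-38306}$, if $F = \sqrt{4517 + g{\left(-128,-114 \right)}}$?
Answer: $- \frac{87}{233} - \frac{\sqrt{1101}}{19153} \approx -0.37512$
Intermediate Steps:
$F = 2 \sqrt{1101}$ ($F = \sqrt{4517 + \left(15 - 128\right)} = \sqrt{4517 - 113} = \sqrt{4404} = 2 \sqrt{1101} \approx 66.363$)
$\frac{15573}{-41707} + \frac{F}{-38306} = \frac{15573}{-41707} + \frac{2 \sqrt{1101}}{-38306} = 15573 \left(- \frac{1}{41707}\right) + 2 \sqrt{1101} \left(- \frac{1}{38306}\right) = - \frac{87}{233} - \frac{\sqrt{1101}}{19153}$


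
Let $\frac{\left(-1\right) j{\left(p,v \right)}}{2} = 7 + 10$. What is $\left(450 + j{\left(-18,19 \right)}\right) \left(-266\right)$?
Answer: $-110656$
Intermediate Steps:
$j{\left(p,v \right)} = -34$ ($j{\left(p,v \right)} = - 2 \left(7 + 10\right) = \left(-2\right) 17 = -34$)
$\left(450 + j{\left(-18,19 \right)}\right) \left(-266\right) = \left(450 - 34\right) \left(-266\right) = 416 \left(-266\right) = -110656$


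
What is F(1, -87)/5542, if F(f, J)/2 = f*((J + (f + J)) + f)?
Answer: -172/2771 ≈ -0.062071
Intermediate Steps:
F(f, J) = 2*f*(2*J + 2*f) (F(f, J) = 2*(f*((J + (f + J)) + f)) = 2*(f*((J + (J + f)) + f)) = 2*(f*((f + 2*J) + f)) = 2*(f*(2*J + 2*f)) = 2*f*(2*J + 2*f))
F(1, -87)/5542 = (4*1*(-87 + 1))/5542 = (4*1*(-86))*(1/5542) = -344*1/5542 = -172/2771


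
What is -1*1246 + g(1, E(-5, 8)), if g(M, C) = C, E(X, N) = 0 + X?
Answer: -1251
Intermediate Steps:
E(X, N) = X
-1*1246 + g(1, E(-5, 8)) = -1*1246 - 5 = -1246 - 5 = -1251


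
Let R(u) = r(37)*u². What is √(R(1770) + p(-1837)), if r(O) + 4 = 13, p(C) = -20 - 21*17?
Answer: √28195723 ≈ 5310.0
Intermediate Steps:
p(C) = -377 (p(C) = -20 - 357 = -377)
r(O) = 9 (r(O) = -4 + 13 = 9)
R(u) = 9*u²
√(R(1770) + p(-1837)) = √(9*1770² - 377) = √(9*3132900 - 377) = √(28196100 - 377) = √28195723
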